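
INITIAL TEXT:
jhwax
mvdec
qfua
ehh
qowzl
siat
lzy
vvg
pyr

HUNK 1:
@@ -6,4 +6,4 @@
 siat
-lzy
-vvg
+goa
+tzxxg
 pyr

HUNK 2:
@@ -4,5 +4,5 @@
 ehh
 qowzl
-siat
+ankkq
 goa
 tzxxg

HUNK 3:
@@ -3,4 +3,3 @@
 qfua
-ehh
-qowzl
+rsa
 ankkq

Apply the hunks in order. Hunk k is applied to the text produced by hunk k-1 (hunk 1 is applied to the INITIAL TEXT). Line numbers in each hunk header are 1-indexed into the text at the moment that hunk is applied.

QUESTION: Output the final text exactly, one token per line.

Hunk 1: at line 6 remove [lzy,vvg] add [goa,tzxxg] -> 9 lines: jhwax mvdec qfua ehh qowzl siat goa tzxxg pyr
Hunk 2: at line 4 remove [siat] add [ankkq] -> 9 lines: jhwax mvdec qfua ehh qowzl ankkq goa tzxxg pyr
Hunk 3: at line 3 remove [ehh,qowzl] add [rsa] -> 8 lines: jhwax mvdec qfua rsa ankkq goa tzxxg pyr

Answer: jhwax
mvdec
qfua
rsa
ankkq
goa
tzxxg
pyr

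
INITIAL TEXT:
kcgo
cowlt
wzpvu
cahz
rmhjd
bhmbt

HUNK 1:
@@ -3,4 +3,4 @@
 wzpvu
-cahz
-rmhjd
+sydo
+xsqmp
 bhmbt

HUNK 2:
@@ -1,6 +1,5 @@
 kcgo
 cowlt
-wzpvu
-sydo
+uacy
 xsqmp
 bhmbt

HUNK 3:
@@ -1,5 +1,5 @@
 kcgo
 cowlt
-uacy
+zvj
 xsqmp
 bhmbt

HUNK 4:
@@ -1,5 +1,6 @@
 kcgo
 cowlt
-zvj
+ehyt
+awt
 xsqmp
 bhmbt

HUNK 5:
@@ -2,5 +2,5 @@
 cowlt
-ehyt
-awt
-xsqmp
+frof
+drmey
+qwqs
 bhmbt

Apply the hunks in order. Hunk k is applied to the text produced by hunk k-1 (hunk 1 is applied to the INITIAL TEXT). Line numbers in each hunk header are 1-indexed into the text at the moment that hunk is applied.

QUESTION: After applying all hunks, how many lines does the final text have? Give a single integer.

Answer: 6

Derivation:
Hunk 1: at line 3 remove [cahz,rmhjd] add [sydo,xsqmp] -> 6 lines: kcgo cowlt wzpvu sydo xsqmp bhmbt
Hunk 2: at line 1 remove [wzpvu,sydo] add [uacy] -> 5 lines: kcgo cowlt uacy xsqmp bhmbt
Hunk 3: at line 1 remove [uacy] add [zvj] -> 5 lines: kcgo cowlt zvj xsqmp bhmbt
Hunk 4: at line 1 remove [zvj] add [ehyt,awt] -> 6 lines: kcgo cowlt ehyt awt xsqmp bhmbt
Hunk 5: at line 2 remove [ehyt,awt,xsqmp] add [frof,drmey,qwqs] -> 6 lines: kcgo cowlt frof drmey qwqs bhmbt
Final line count: 6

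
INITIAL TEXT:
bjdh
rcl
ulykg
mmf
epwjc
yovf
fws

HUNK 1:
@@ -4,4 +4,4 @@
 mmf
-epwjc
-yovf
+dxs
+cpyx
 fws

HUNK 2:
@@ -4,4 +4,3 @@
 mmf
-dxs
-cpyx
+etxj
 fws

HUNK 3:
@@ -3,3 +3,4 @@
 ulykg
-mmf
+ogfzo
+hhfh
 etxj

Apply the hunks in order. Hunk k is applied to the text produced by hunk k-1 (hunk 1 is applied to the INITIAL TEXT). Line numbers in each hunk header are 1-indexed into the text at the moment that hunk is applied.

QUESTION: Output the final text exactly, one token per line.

Answer: bjdh
rcl
ulykg
ogfzo
hhfh
etxj
fws

Derivation:
Hunk 1: at line 4 remove [epwjc,yovf] add [dxs,cpyx] -> 7 lines: bjdh rcl ulykg mmf dxs cpyx fws
Hunk 2: at line 4 remove [dxs,cpyx] add [etxj] -> 6 lines: bjdh rcl ulykg mmf etxj fws
Hunk 3: at line 3 remove [mmf] add [ogfzo,hhfh] -> 7 lines: bjdh rcl ulykg ogfzo hhfh etxj fws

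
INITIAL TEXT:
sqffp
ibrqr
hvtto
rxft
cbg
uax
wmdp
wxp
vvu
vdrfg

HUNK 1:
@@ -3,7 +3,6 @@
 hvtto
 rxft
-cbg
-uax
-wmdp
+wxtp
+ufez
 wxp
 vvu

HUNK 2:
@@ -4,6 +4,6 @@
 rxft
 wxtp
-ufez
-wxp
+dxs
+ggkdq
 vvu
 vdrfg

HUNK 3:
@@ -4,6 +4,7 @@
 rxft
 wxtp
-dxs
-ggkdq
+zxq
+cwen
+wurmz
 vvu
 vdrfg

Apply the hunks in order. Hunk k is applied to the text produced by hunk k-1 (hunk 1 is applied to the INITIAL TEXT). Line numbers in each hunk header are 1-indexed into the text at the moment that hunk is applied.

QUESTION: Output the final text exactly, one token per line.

Answer: sqffp
ibrqr
hvtto
rxft
wxtp
zxq
cwen
wurmz
vvu
vdrfg

Derivation:
Hunk 1: at line 3 remove [cbg,uax,wmdp] add [wxtp,ufez] -> 9 lines: sqffp ibrqr hvtto rxft wxtp ufez wxp vvu vdrfg
Hunk 2: at line 4 remove [ufez,wxp] add [dxs,ggkdq] -> 9 lines: sqffp ibrqr hvtto rxft wxtp dxs ggkdq vvu vdrfg
Hunk 3: at line 4 remove [dxs,ggkdq] add [zxq,cwen,wurmz] -> 10 lines: sqffp ibrqr hvtto rxft wxtp zxq cwen wurmz vvu vdrfg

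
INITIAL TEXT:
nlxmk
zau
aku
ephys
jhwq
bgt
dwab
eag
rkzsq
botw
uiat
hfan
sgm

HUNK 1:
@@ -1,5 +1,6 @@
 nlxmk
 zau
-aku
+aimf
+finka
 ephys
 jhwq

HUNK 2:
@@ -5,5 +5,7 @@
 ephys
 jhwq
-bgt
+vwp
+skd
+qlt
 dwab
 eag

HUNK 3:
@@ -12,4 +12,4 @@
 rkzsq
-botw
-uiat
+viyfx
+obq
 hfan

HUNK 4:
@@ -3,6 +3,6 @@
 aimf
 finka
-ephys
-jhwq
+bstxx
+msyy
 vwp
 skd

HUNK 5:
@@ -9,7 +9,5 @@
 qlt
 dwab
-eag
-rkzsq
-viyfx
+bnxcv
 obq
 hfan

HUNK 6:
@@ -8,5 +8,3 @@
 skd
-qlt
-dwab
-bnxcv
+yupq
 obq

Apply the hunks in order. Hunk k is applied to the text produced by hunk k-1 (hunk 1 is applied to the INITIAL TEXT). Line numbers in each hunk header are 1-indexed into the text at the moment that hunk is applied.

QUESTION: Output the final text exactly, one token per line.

Answer: nlxmk
zau
aimf
finka
bstxx
msyy
vwp
skd
yupq
obq
hfan
sgm

Derivation:
Hunk 1: at line 1 remove [aku] add [aimf,finka] -> 14 lines: nlxmk zau aimf finka ephys jhwq bgt dwab eag rkzsq botw uiat hfan sgm
Hunk 2: at line 5 remove [bgt] add [vwp,skd,qlt] -> 16 lines: nlxmk zau aimf finka ephys jhwq vwp skd qlt dwab eag rkzsq botw uiat hfan sgm
Hunk 3: at line 12 remove [botw,uiat] add [viyfx,obq] -> 16 lines: nlxmk zau aimf finka ephys jhwq vwp skd qlt dwab eag rkzsq viyfx obq hfan sgm
Hunk 4: at line 3 remove [ephys,jhwq] add [bstxx,msyy] -> 16 lines: nlxmk zau aimf finka bstxx msyy vwp skd qlt dwab eag rkzsq viyfx obq hfan sgm
Hunk 5: at line 9 remove [eag,rkzsq,viyfx] add [bnxcv] -> 14 lines: nlxmk zau aimf finka bstxx msyy vwp skd qlt dwab bnxcv obq hfan sgm
Hunk 6: at line 8 remove [qlt,dwab,bnxcv] add [yupq] -> 12 lines: nlxmk zau aimf finka bstxx msyy vwp skd yupq obq hfan sgm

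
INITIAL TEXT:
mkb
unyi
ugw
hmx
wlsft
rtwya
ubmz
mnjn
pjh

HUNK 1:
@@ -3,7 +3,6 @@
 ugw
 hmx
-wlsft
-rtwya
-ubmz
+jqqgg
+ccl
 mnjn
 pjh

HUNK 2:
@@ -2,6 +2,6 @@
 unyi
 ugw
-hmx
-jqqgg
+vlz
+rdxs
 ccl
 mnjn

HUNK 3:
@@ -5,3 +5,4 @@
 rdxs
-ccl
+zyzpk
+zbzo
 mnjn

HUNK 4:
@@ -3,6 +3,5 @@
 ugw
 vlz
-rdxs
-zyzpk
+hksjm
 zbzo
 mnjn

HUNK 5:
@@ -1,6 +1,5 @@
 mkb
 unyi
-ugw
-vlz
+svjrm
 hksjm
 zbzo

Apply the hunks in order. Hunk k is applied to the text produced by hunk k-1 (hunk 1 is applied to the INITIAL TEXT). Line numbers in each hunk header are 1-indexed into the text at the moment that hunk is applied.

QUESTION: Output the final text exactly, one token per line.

Hunk 1: at line 3 remove [wlsft,rtwya,ubmz] add [jqqgg,ccl] -> 8 lines: mkb unyi ugw hmx jqqgg ccl mnjn pjh
Hunk 2: at line 2 remove [hmx,jqqgg] add [vlz,rdxs] -> 8 lines: mkb unyi ugw vlz rdxs ccl mnjn pjh
Hunk 3: at line 5 remove [ccl] add [zyzpk,zbzo] -> 9 lines: mkb unyi ugw vlz rdxs zyzpk zbzo mnjn pjh
Hunk 4: at line 3 remove [rdxs,zyzpk] add [hksjm] -> 8 lines: mkb unyi ugw vlz hksjm zbzo mnjn pjh
Hunk 5: at line 1 remove [ugw,vlz] add [svjrm] -> 7 lines: mkb unyi svjrm hksjm zbzo mnjn pjh

Answer: mkb
unyi
svjrm
hksjm
zbzo
mnjn
pjh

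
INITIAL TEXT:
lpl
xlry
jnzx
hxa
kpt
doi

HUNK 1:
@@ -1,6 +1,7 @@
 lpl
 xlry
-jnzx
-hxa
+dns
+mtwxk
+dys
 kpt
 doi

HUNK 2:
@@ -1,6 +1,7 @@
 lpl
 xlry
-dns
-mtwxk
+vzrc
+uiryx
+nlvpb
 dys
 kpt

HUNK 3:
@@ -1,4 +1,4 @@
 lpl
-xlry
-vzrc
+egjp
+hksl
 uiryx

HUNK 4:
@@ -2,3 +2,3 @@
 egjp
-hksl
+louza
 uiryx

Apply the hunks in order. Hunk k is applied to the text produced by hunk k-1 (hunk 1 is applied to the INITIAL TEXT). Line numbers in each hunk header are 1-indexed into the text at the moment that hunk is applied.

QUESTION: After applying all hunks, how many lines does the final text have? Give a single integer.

Hunk 1: at line 1 remove [jnzx,hxa] add [dns,mtwxk,dys] -> 7 lines: lpl xlry dns mtwxk dys kpt doi
Hunk 2: at line 1 remove [dns,mtwxk] add [vzrc,uiryx,nlvpb] -> 8 lines: lpl xlry vzrc uiryx nlvpb dys kpt doi
Hunk 3: at line 1 remove [xlry,vzrc] add [egjp,hksl] -> 8 lines: lpl egjp hksl uiryx nlvpb dys kpt doi
Hunk 4: at line 2 remove [hksl] add [louza] -> 8 lines: lpl egjp louza uiryx nlvpb dys kpt doi
Final line count: 8

Answer: 8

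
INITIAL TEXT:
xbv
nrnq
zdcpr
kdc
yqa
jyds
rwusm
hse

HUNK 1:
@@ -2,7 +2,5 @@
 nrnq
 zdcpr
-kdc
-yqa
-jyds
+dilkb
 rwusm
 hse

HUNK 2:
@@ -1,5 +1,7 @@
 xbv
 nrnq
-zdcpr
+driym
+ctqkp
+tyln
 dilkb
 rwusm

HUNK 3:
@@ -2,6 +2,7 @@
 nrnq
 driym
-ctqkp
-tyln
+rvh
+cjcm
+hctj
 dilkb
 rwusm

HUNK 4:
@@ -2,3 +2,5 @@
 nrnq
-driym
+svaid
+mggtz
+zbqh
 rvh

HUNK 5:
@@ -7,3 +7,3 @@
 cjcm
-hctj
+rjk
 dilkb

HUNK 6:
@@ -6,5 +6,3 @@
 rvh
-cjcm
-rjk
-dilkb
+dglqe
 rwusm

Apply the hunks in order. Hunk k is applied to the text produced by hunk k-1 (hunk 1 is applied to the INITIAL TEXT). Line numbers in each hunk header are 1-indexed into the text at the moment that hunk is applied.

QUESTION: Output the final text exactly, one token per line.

Answer: xbv
nrnq
svaid
mggtz
zbqh
rvh
dglqe
rwusm
hse

Derivation:
Hunk 1: at line 2 remove [kdc,yqa,jyds] add [dilkb] -> 6 lines: xbv nrnq zdcpr dilkb rwusm hse
Hunk 2: at line 1 remove [zdcpr] add [driym,ctqkp,tyln] -> 8 lines: xbv nrnq driym ctqkp tyln dilkb rwusm hse
Hunk 3: at line 2 remove [ctqkp,tyln] add [rvh,cjcm,hctj] -> 9 lines: xbv nrnq driym rvh cjcm hctj dilkb rwusm hse
Hunk 4: at line 2 remove [driym] add [svaid,mggtz,zbqh] -> 11 lines: xbv nrnq svaid mggtz zbqh rvh cjcm hctj dilkb rwusm hse
Hunk 5: at line 7 remove [hctj] add [rjk] -> 11 lines: xbv nrnq svaid mggtz zbqh rvh cjcm rjk dilkb rwusm hse
Hunk 6: at line 6 remove [cjcm,rjk,dilkb] add [dglqe] -> 9 lines: xbv nrnq svaid mggtz zbqh rvh dglqe rwusm hse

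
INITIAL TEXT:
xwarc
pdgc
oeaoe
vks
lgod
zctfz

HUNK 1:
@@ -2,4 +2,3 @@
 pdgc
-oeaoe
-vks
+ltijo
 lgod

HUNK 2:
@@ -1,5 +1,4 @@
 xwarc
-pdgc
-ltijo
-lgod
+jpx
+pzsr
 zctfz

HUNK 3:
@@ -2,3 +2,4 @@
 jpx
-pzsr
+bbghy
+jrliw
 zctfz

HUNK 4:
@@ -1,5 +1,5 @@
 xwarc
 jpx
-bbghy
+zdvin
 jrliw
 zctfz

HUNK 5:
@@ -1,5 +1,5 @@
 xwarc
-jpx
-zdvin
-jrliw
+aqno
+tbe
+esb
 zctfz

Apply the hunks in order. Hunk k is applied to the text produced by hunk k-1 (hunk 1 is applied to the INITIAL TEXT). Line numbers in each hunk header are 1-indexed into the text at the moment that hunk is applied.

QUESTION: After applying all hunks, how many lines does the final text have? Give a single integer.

Hunk 1: at line 2 remove [oeaoe,vks] add [ltijo] -> 5 lines: xwarc pdgc ltijo lgod zctfz
Hunk 2: at line 1 remove [pdgc,ltijo,lgod] add [jpx,pzsr] -> 4 lines: xwarc jpx pzsr zctfz
Hunk 3: at line 2 remove [pzsr] add [bbghy,jrliw] -> 5 lines: xwarc jpx bbghy jrliw zctfz
Hunk 4: at line 1 remove [bbghy] add [zdvin] -> 5 lines: xwarc jpx zdvin jrliw zctfz
Hunk 5: at line 1 remove [jpx,zdvin,jrliw] add [aqno,tbe,esb] -> 5 lines: xwarc aqno tbe esb zctfz
Final line count: 5

Answer: 5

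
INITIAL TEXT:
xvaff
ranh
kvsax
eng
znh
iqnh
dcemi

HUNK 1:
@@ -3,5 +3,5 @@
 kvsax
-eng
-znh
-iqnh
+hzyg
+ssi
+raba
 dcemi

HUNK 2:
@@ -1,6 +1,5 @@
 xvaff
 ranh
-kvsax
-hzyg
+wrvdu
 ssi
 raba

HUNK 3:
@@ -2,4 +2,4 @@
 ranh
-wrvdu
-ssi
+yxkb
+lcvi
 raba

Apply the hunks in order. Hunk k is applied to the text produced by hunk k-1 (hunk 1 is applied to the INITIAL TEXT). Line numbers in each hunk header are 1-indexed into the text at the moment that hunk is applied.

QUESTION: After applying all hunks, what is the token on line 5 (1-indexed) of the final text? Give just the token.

Hunk 1: at line 3 remove [eng,znh,iqnh] add [hzyg,ssi,raba] -> 7 lines: xvaff ranh kvsax hzyg ssi raba dcemi
Hunk 2: at line 1 remove [kvsax,hzyg] add [wrvdu] -> 6 lines: xvaff ranh wrvdu ssi raba dcemi
Hunk 3: at line 2 remove [wrvdu,ssi] add [yxkb,lcvi] -> 6 lines: xvaff ranh yxkb lcvi raba dcemi
Final line 5: raba

Answer: raba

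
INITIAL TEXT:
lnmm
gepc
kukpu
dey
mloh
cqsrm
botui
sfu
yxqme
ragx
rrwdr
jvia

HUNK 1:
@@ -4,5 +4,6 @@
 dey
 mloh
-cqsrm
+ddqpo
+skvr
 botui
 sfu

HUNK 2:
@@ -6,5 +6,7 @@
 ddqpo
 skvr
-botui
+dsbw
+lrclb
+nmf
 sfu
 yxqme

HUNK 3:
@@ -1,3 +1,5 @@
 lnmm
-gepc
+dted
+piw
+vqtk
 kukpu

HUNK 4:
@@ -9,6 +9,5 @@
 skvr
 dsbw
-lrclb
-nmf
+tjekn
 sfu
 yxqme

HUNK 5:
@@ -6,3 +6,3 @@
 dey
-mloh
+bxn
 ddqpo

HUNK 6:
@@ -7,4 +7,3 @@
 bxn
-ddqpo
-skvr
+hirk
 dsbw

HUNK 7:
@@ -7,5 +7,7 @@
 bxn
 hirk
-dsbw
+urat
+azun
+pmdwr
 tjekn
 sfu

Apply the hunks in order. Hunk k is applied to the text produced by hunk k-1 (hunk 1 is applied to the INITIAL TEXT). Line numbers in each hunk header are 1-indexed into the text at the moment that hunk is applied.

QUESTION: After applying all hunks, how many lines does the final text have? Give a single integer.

Answer: 17

Derivation:
Hunk 1: at line 4 remove [cqsrm] add [ddqpo,skvr] -> 13 lines: lnmm gepc kukpu dey mloh ddqpo skvr botui sfu yxqme ragx rrwdr jvia
Hunk 2: at line 6 remove [botui] add [dsbw,lrclb,nmf] -> 15 lines: lnmm gepc kukpu dey mloh ddqpo skvr dsbw lrclb nmf sfu yxqme ragx rrwdr jvia
Hunk 3: at line 1 remove [gepc] add [dted,piw,vqtk] -> 17 lines: lnmm dted piw vqtk kukpu dey mloh ddqpo skvr dsbw lrclb nmf sfu yxqme ragx rrwdr jvia
Hunk 4: at line 9 remove [lrclb,nmf] add [tjekn] -> 16 lines: lnmm dted piw vqtk kukpu dey mloh ddqpo skvr dsbw tjekn sfu yxqme ragx rrwdr jvia
Hunk 5: at line 6 remove [mloh] add [bxn] -> 16 lines: lnmm dted piw vqtk kukpu dey bxn ddqpo skvr dsbw tjekn sfu yxqme ragx rrwdr jvia
Hunk 6: at line 7 remove [ddqpo,skvr] add [hirk] -> 15 lines: lnmm dted piw vqtk kukpu dey bxn hirk dsbw tjekn sfu yxqme ragx rrwdr jvia
Hunk 7: at line 7 remove [dsbw] add [urat,azun,pmdwr] -> 17 lines: lnmm dted piw vqtk kukpu dey bxn hirk urat azun pmdwr tjekn sfu yxqme ragx rrwdr jvia
Final line count: 17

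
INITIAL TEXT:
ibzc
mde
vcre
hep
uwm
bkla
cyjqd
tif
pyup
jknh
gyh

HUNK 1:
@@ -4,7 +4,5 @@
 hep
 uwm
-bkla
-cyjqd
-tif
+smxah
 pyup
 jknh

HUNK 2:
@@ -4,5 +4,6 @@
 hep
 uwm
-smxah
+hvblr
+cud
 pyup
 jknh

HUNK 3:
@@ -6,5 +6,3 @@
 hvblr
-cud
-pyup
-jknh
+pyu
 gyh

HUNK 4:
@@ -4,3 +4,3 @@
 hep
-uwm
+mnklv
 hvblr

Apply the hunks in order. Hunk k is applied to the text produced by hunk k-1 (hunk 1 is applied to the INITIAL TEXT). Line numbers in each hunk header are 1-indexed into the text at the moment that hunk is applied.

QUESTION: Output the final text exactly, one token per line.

Hunk 1: at line 4 remove [bkla,cyjqd,tif] add [smxah] -> 9 lines: ibzc mde vcre hep uwm smxah pyup jknh gyh
Hunk 2: at line 4 remove [smxah] add [hvblr,cud] -> 10 lines: ibzc mde vcre hep uwm hvblr cud pyup jknh gyh
Hunk 3: at line 6 remove [cud,pyup,jknh] add [pyu] -> 8 lines: ibzc mde vcre hep uwm hvblr pyu gyh
Hunk 4: at line 4 remove [uwm] add [mnklv] -> 8 lines: ibzc mde vcre hep mnklv hvblr pyu gyh

Answer: ibzc
mde
vcre
hep
mnklv
hvblr
pyu
gyh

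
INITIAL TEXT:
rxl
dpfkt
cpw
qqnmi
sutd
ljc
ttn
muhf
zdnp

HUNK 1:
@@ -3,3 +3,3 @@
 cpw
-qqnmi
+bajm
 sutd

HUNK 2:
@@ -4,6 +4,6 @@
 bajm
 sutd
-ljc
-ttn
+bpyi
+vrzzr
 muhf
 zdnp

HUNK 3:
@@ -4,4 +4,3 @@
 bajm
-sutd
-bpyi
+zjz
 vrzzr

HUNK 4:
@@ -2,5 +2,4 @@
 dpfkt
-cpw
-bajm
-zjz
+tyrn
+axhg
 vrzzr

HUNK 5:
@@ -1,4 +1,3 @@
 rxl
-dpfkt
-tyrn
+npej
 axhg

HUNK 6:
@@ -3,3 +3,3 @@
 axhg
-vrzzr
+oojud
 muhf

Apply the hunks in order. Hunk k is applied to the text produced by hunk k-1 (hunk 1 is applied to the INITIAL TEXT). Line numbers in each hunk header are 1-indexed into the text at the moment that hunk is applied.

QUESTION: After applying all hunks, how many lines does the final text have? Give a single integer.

Answer: 6

Derivation:
Hunk 1: at line 3 remove [qqnmi] add [bajm] -> 9 lines: rxl dpfkt cpw bajm sutd ljc ttn muhf zdnp
Hunk 2: at line 4 remove [ljc,ttn] add [bpyi,vrzzr] -> 9 lines: rxl dpfkt cpw bajm sutd bpyi vrzzr muhf zdnp
Hunk 3: at line 4 remove [sutd,bpyi] add [zjz] -> 8 lines: rxl dpfkt cpw bajm zjz vrzzr muhf zdnp
Hunk 4: at line 2 remove [cpw,bajm,zjz] add [tyrn,axhg] -> 7 lines: rxl dpfkt tyrn axhg vrzzr muhf zdnp
Hunk 5: at line 1 remove [dpfkt,tyrn] add [npej] -> 6 lines: rxl npej axhg vrzzr muhf zdnp
Hunk 6: at line 3 remove [vrzzr] add [oojud] -> 6 lines: rxl npej axhg oojud muhf zdnp
Final line count: 6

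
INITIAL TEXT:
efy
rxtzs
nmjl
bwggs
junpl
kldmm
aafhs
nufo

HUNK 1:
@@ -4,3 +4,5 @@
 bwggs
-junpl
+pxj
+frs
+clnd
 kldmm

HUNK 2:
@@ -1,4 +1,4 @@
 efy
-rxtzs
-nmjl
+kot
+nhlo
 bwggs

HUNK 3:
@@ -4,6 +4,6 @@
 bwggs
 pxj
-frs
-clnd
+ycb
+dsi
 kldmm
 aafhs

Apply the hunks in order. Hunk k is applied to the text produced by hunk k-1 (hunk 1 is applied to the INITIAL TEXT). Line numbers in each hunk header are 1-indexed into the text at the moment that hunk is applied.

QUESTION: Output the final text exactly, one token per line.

Hunk 1: at line 4 remove [junpl] add [pxj,frs,clnd] -> 10 lines: efy rxtzs nmjl bwggs pxj frs clnd kldmm aafhs nufo
Hunk 2: at line 1 remove [rxtzs,nmjl] add [kot,nhlo] -> 10 lines: efy kot nhlo bwggs pxj frs clnd kldmm aafhs nufo
Hunk 3: at line 4 remove [frs,clnd] add [ycb,dsi] -> 10 lines: efy kot nhlo bwggs pxj ycb dsi kldmm aafhs nufo

Answer: efy
kot
nhlo
bwggs
pxj
ycb
dsi
kldmm
aafhs
nufo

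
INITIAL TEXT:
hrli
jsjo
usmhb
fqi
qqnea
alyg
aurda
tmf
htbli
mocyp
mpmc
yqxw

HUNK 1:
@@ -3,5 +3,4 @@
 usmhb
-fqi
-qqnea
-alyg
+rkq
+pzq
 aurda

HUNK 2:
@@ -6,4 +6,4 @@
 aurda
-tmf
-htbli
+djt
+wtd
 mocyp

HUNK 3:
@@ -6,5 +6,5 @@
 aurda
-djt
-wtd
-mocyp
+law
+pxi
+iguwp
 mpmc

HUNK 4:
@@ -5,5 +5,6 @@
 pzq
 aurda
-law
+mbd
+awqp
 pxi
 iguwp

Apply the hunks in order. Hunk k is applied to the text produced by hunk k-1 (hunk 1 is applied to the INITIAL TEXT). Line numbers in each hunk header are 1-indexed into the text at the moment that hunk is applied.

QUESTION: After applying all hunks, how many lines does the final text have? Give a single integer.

Hunk 1: at line 3 remove [fqi,qqnea,alyg] add [rkq,pzq] -> 11 lines: hrli jsjo usmhb rkq pzq aurda tmf htbli mocyp mpmc yqxw
Hunk 2: at line 6 remove [tmf,htbli] add [djt,wtd] -> 11 lines: hrli jsjo usmhb rkq pzq aurda djt wtd mocyp mpmc yqxw
Hunk 3: at line 6 remove [djt,wtd,mocyp] add [law,pxi,iguwp] -> 11 lines: hrli jsjo usmhb rkq pzq aurda law pxi iguwp mpmc yqxw
Hunk 4: at line 5 remove [law] add [mbd,awqp] -> 12 lines: hrli jsjo usmhb rkq pzq aurda mbd awqp pxi iguwp mpmc yqxw
Final line count: 12

Answer: 12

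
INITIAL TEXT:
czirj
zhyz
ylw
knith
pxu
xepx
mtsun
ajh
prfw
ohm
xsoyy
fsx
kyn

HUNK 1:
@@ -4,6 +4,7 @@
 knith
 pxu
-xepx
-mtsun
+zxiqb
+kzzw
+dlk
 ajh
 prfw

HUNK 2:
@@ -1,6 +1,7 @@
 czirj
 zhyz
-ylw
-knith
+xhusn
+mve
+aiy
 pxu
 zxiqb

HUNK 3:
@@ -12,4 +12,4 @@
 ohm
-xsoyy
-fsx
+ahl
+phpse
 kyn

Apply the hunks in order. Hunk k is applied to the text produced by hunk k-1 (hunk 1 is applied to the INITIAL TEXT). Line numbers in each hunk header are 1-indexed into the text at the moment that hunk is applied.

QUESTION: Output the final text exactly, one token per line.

Answer: czirj
zhyz
xhusn
mve
aiy
pxu
zxiqb
kzzw
dlk
ajh
prfw
ohm
ahl
phpse
kyn

Derivation:
Hunk 1: at line 4 remove [xepx,mtsun] add [zxiqb,kzzw,dlk] -> 14 lines: czirj zhyz ylw knith pxu zxiqb kzzw dlk ajh prfw ohm xsoyy fsx kyn
Hunk 2: at line 1 remove [ylw,knith] add [xhusn,mve,aiy] -> 15 lines: czirj zhyz xhusn mve aiy pxu zxiqb kzzw dlk ajh prfw ohm xsoyy fsx kyn
Hunk 3: at line 12 remove [xsoyy,fsx] add [ahl,phpse] -> 15 lines: czirj zhyz xhusn mve aiy pxu zxiqb kzzw dlk ajh prfw ohm ahl phpse kyn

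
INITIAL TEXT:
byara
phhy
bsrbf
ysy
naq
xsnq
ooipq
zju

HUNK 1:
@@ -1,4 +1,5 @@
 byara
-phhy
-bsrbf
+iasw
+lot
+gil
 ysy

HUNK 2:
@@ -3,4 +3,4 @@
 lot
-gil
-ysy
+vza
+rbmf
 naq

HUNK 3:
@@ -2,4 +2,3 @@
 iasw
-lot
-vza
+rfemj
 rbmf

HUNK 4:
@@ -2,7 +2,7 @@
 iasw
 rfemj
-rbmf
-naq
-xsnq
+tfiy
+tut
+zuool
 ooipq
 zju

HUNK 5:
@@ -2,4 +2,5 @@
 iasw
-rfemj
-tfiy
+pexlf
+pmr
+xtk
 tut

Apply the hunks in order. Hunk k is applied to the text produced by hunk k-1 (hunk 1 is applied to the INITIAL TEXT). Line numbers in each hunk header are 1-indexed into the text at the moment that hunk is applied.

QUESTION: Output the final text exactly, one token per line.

Hunk 1: at line 1 remove [phhy,bsrbf] add [iasw,lot,gil] -> 9 lines: byara iasw lot gil ysy naq xsnq ooipq zju
Hunk 2: at line 3 remove [gil,ysy] add [vza,rbmf] -> 9 lines: byara iasw lot vza rbmf naq xsnq ooipq zju
Hunk 3: at line 2 remove [lot,vza] add [rfemj] -> 8 lines: byara iasw rfemj rbmf naq xsnq ooipq zju
Hunk 4: at line 2 remove [rbmf,naq,xsnq] add [tfiy,tut,zuool] -> 8 lines: byara iasw rfemj tfiy tut zuool ooipq zju
Hunk 5: at line 2 remove [rfemj,tfiy] add [pexlf,pmr,xtk] -> 9 lines: byara iasw pexlf pmr xtk tut zuool ooipq zju

Answer: byara
iasw
pexlf
pmr
xtk
tut
zuool
ooipq
zju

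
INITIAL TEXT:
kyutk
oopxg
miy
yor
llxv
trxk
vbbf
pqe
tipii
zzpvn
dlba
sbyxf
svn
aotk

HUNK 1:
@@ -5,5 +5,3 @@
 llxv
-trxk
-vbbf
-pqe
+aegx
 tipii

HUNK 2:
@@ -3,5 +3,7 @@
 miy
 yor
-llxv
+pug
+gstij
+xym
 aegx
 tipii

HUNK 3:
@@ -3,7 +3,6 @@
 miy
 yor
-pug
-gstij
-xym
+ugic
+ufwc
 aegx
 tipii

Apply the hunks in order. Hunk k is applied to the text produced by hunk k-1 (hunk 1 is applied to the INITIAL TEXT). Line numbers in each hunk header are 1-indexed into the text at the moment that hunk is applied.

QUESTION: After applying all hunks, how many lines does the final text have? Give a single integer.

Answer: 13

Derivation:
Hunk 1: at line 5 remove [trxk,vbbf,pqe] add [aegx] -> 12 lines: kyutk oopxg miy yor llxv aegx tipii zzpvn dlba sbyxf svn aotk
Hunk 2: at line 3 remove [llxv] add [pug,gstij,xym] -> 14 lines: kyutk oopxg miy yor pug gstij xym aegx tipii zzpvn dlba sbyxf svn aotk
Hunk 3: at line 3 remove [pug,gstij,xym] add [ugic,ufwc] -> 13 lines: kyutk oopxg miy yor ugic ufwc aegx tipii zzpvn dlba sbyxf svn aotk
Final line count: 13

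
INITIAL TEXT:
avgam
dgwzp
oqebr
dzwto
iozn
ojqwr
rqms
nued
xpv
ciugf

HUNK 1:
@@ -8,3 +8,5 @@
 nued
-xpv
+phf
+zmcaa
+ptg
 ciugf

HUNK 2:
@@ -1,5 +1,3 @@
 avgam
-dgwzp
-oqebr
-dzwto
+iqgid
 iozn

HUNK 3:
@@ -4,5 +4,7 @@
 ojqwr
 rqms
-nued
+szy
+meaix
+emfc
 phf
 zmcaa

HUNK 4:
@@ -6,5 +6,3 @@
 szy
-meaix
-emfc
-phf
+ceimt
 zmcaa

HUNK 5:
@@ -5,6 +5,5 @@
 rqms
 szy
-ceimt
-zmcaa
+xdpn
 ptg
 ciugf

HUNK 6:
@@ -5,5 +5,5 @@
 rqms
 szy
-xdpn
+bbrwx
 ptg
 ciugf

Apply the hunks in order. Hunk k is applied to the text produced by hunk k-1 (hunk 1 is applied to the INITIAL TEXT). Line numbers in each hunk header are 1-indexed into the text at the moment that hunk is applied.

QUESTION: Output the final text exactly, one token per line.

Answer: avgam
iqgid
iozn
ojqwr
rqms
szy
bbrwx
ptg
ciugf

Derivation:
Hunk 1: at line 8 remove [xpv] add [phf,zmcaa,ptg] -> 12 lines: avgam dgwzp oqebr dzwto iozn ojqwr rqms nued phf zmcaa ptg ciugf
Hunk 2: at line 1 remove [dgwzp,oqebr,dzwto] add [iqgid] -> 10 lines: avgam iqgid iozn ojqwr rqms nued phf zmcaa ptg ciugf
Hunk 3: at line 4 remove [nued] add [szy,meaix,emfc] -> 12 lines: avgam iqgid iozn ojqwr rqms szy meaix emfc phf zmcaa ptg ciugf
Hunk 4: at line 6 remove [meaix,emfc,phf] add [ceimt] -> 10 lines: avgam iqgid iozn ojqwr rqms szy ceimt zmcaa ptg ciugf
Hunk 5: at line 5 remove [ceimt,zmcaa] add [xdpn] -> 9 lines: avgam iqgid iozn ojqwr rqms szy xdpn ptg ciugf
Hunk 6: at line 5 remove [xdpn] add [bbrwx] -> 9 lines: avgam iqgid iozn ojqwr rqms szy bbrwx ptg ciugf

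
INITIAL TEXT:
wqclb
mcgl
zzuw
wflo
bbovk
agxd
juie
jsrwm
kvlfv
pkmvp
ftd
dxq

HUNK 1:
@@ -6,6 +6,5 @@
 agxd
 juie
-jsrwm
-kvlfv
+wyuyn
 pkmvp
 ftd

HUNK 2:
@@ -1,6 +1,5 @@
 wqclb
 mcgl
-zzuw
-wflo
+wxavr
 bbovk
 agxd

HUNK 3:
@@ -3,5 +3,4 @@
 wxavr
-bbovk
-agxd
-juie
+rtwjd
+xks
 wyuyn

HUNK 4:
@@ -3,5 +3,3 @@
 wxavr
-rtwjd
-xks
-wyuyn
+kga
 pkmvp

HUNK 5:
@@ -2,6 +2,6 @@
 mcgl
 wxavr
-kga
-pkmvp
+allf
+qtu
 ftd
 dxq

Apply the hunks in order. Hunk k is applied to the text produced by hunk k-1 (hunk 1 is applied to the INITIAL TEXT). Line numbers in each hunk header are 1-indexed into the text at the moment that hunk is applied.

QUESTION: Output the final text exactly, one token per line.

Hunk 1: at line 6 remove [jsrwm,kvlfv] add [wyuyn] -> 11 lines: wqclb mcgl zzuw wflo bbovk agxd juie wyuyn pkmvp ftd dxq
Hunk 2: at line 1 remove [zzuw,wflo] add [wxavr] -> 10 lines: wqclb mcgl wxavr bbovk agxd juie wyuyn pkmvp ftd dxq
Hunk 3: at line 3 remove [bbovk,agxd,juie] add [rtwjd,xks] -> 9 lines: wqclb mcgl wxavr rtwjd xks wyuyn pkmvp ftd dxq
Hunk 4: at line 3 remove [rtwjd,xks,wyuyn] add [kga] -> 7 lines: wqclb mcgl wxavr kga pkmvp ftd dxq
Hunk 5: at line 2 remove [kga,pkmvp] add [allf,qtu] -> 7 lines: wqclb mcgl wxavr allf qtu ftd dxq

Answer: wqclb
mcgl
wxavr
allf
qtu
ftd
dxq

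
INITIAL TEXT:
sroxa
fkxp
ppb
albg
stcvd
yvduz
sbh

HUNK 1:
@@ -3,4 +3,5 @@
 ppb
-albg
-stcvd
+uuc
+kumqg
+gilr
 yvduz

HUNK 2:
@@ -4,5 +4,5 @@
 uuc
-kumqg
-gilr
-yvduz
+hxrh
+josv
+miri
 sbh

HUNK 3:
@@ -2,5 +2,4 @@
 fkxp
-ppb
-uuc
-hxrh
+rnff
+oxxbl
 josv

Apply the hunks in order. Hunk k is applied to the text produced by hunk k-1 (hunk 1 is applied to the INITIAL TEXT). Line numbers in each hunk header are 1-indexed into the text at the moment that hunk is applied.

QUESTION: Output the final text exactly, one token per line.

Hunk 1: at line 3 remove [albg,stcvd] add [uuc,kumqg,gilr] -> 8 lines: sroxa fkxp ppb uuc kumqg gilr yvduz sbh
Hunk 2: at line 4 remove [kumqg,gilr,yvduz] add [hxrh,josv,miri] -> 8 lines: sroxa fkxp ppb uuc hxrh josv miri sbh
Hunk 3: at line 2 remove [ppb,uuc,hxrh] add [rnff,oxxbl] -> 7 lines: sroxa fkxp rnff oxxbl josv miri sbh

Answer: sroxa
fkxp
rnff
oxxbl
josv
miri
sbh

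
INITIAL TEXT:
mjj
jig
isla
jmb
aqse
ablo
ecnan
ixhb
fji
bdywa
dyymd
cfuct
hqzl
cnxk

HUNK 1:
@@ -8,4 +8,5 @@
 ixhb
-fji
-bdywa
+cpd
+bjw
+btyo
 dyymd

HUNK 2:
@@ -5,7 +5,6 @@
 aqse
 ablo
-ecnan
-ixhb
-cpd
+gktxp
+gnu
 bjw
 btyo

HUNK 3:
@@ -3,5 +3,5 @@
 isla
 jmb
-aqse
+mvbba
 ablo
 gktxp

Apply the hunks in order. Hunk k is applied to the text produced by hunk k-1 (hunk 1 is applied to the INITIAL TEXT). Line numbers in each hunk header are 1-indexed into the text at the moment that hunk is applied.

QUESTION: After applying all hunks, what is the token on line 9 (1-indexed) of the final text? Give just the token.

Hunk 1: at line 8 remove [fji,bdywa] add [cpd,bjw,btyo] -> 15 lines: mjj jig isla jmb aqse ablo ecnan ixhb cpd bjw btyo dyymd cfuct hqzl cnxk
Hunk 2: at line 5 remove [ecnan,ixhb,cpd] add [gktxp,gnu] -> 14 lines: mjj jig isla jmb aqse ablo gktxp gnu bjw btyo dyymd cfuct hqzl cnxk
Hunk 3: at line 3 remove [aqse] add [mvbba] -> 14 lines: mjj jig isla jmb mvbba ablo gktxp gnu bjw btyo dyymd cfuct hqzl cnxk
Final line 9: bjw

Answer: bjw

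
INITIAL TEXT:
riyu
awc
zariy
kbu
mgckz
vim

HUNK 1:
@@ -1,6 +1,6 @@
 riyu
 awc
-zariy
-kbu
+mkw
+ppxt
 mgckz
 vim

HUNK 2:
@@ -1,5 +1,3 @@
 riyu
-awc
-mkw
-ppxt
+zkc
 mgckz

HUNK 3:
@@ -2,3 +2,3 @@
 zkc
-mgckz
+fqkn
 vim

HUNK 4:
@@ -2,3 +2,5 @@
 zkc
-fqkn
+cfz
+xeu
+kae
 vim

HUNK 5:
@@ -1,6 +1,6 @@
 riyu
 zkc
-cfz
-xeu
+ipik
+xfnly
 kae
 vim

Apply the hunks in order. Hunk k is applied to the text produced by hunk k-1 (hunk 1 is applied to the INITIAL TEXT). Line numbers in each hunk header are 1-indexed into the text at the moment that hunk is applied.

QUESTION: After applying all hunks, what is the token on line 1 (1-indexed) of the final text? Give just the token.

Hunk 1: at line 1 remove [zariy,kbu] add [mkw,ppxt] -> 6 lines: riyu awc mkw ppxt mgckz vim
Hunk 2: at line 1 remove [awc,mkw,ppxt] add [zkc] -> 4 lines: riyu zkc mgckz vim
Hunk 3: at line 2 remove [mgckz] add [fqkn] -> 4 lines: riyu zkc fqkn vim
Hunk 4: at line 2 remove [fqkn] add [cfz,xeu,kae] -> 6 lines: riyu zkc cfz xeu kae vim
Hunk 5: at line 1 remove [cfz,xeu] add [ipik,xfnly] -> 6 lines: riyu zkc ipik xfnly kae vim
Final line 1: riyu

Answer: riyu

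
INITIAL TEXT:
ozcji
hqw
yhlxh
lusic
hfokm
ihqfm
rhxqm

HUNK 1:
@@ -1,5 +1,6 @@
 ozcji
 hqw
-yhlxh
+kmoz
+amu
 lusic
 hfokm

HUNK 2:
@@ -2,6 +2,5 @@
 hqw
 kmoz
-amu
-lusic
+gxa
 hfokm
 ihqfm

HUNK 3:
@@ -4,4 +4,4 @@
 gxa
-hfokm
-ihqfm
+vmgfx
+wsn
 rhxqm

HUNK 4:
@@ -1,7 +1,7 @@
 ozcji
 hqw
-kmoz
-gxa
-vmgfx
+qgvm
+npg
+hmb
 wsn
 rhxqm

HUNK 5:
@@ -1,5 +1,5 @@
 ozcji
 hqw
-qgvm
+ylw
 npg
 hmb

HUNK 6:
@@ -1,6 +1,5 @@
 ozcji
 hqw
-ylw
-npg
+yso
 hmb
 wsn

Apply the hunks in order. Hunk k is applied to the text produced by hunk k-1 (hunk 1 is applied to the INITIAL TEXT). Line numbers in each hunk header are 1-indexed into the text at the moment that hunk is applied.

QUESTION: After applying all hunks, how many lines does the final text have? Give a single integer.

Hunk 1: at line 1 remove [yhlxh] add [kmoz,amu] -> 8 lines: ozcji hqw kmoz amu lusic hfokm ihqfm rhxqm
Hunk 2: at line 2 remove [amu,lusic] add [gxa] -> 7 lines: ozcji hqw kmoz gxa hfokm ihqfm rhxqm
Hunk 3: at line 4 remove [hfokm,ihqfm] add [vmgfx,wsn] -> 7 lines: ozcji hqw kmoz gxa vmgfx wsn rhxqm
Hunk 4: at line 1 remove [kmoz,gxa,vmgfx] add [qgvm,npg,hmb] -> 7 lines: ozcji hqw qgvm npg hmb wsn rhxqm
Hunk 5: at line 1 remove [qgvm] add [ylw] -> 7 lines: ozcji hqw ylw npg hmb wsn rhxqm
Hunk 6: at line 1 remove [ylw,npg] add [yso] -> 6 lines: ozcji hqw yso hmb wsn rhxqm
Final line count: 6

Answer: 6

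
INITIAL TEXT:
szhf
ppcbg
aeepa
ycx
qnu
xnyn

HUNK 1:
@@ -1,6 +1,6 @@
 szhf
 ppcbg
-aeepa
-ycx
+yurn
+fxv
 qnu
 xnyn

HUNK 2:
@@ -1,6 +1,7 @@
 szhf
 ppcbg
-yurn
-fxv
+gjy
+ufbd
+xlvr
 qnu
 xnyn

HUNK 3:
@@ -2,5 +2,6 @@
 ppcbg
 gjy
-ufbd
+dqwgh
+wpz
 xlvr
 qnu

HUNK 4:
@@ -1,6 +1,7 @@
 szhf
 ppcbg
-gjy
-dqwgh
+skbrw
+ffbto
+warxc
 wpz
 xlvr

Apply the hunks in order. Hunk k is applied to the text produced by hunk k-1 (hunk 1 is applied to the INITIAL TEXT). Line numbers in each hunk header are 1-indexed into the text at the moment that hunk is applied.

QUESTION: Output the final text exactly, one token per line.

Answer: szhf
ppcbg
skbrw
ffbto
warxc
wpz
xlvr
qnu
xnyn

Derivation:
Hunk 1: at line 1 remove [aeepa,ycx] add [yurn,fxv] -> 6 lines: szhf ppcbg yurn fxv qnu xnyn
Hunk 2: at line 1 remove [yurn,fxv] add [gjy,ufbd,xlvr] -> 7 lines: szhf ppcbg gjy ufbd xlvr qnu xnyn
Hunk 3: at line 2 remove [ufbd] add [dqwgh,wpz] -> 8 lines: szhf ppcbg gjy dqwgh wpz xlvr qnu xnyn
Hunk 4: at line 1 remove [gjy,dqwgh] add [skbrw,ffbto,warxc] -> 9 lines: szhf ppcbg skbrw ffbto warxc wpz xlvr qnu xnyn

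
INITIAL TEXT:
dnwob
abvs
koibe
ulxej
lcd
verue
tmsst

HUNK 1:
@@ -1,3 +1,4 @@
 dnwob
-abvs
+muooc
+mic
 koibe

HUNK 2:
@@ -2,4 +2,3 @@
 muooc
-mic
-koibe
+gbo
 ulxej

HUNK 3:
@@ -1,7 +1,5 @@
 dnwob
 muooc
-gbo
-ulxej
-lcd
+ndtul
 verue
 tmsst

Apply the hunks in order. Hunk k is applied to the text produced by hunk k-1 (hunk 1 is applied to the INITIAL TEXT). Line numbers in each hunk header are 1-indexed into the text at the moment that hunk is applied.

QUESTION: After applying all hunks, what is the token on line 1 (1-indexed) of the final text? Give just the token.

Hunk 1: at line 1 remove [abvs] add [muooc,mic] -> 8 lines: dnwob muooc mic koibe ulxej lcd verue tmsst
Hunk 2: at line 2 remove [mic,koibe] add [gbo] -> 7 lines: dnwob muooc gbo ulxej lcd verue tmsst
Hunk 3: at line 1 remove [gbo,ulxej,lcd] add [ndtul] -> 5 lines: dnwob muooc ndtul verue tmsst
Final line 1: dnwob

Answer: dnwob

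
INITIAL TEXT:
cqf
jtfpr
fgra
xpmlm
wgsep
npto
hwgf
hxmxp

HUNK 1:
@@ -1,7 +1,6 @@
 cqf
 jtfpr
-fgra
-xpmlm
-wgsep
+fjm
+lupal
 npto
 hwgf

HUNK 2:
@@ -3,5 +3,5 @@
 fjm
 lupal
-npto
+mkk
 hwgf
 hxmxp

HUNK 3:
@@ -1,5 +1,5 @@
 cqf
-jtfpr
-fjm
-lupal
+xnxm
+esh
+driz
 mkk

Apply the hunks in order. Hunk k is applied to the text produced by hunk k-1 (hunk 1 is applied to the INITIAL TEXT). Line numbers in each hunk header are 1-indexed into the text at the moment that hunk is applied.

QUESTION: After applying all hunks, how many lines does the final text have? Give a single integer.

Hunk 1: at line 1 remove [fgra,xpmlm,wgsep] add [fjm,lupal] -> 7 lines: cqf jtfpr fjm lupal npto hwgf hxmxp
Hunk 2: at line 3 remove [npto] add [mkk] -> 7 lines: cqf jtfpr fjm lupal mkk hwgf hxmxp
Hunk 3: at line 1 remove [jtfpr,fjm,lupal] add [xnxm,esh,driz] -> 7 lines: cqf xnxm esh driz mkk hwgf hxmxp
Final line count: 7

Answer: 7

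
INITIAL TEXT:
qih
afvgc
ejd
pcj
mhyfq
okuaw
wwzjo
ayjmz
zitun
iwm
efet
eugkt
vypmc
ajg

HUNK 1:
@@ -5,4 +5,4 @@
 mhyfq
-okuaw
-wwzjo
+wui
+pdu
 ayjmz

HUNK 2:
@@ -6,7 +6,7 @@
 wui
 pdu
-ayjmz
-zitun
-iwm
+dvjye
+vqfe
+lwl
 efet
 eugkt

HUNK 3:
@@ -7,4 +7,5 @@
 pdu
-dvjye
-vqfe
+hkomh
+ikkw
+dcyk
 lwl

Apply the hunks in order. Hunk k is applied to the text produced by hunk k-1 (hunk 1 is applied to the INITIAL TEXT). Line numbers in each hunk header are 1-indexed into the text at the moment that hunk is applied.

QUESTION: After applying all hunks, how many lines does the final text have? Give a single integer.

Answer: 15

Derivation:
Hunk 1: at line 5 remove [okuaw,wwzjo] add [wui,pdu] -> 14 lines: qih afvgc ejd pcj mhyfq wui pdu ayjmz zitun iwm efet eugkt vypmc ajg
Hunk 2: at line 6 remove [ayjmz,zitun,iwm] add [dvjye,vqfe,lwl] -> 14 lines: qih afvgc ejd pcj mhyfq wui pdu dvjye vqfe lwl efet eugkt vypmc ajg
Hunk 3: at line 7 remove [dvjye,vqfe] add [hkomh,ikkw,dcyk] -> 15 lines: qih afvgc ejd pcj mhyfq wui pdu hkomh ikkw dcyk lwl efet eugkt vypmc ajg
Final line count: 15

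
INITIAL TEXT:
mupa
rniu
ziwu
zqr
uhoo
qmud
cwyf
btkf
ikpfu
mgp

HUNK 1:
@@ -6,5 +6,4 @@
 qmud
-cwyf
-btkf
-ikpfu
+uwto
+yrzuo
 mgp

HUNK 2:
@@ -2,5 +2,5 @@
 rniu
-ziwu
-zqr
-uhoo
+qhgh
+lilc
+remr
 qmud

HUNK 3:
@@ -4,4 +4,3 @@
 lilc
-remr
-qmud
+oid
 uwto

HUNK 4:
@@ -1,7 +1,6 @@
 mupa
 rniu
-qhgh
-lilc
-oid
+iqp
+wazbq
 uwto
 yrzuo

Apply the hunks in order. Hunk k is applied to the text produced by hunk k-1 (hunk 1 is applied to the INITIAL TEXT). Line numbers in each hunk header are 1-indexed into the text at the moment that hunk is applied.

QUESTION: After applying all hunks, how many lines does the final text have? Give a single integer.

Hunk 1: at line 6 remove [cwyf,btkf,ikpfu] add [uwto,yrzuo] -> 9 lines: mupa rniu ziwu zqr uhoo qmud uwto yrzuo mgp
Hunk 2: at line 2 remove [ziwu,zqr,uhoo] add [qhgh,lilc,remr] -> 9 lines: mupa rniu qhgh lilc remr qmud uwto yrzuo mgp
Hunk 3: at line 4 remove [remr,qmud] add [oid] -> 8 lines: mupa rniu qhgh lilc oid uwto yrzuo mgp
Hunk 4: at line 1 remove [qhgh,lilc,oid] add [iqp,wazbq] -> 7 lines: mupa rniu iqp wazbq uwto yrzuo mgp
Final line count: 7

Answer: 7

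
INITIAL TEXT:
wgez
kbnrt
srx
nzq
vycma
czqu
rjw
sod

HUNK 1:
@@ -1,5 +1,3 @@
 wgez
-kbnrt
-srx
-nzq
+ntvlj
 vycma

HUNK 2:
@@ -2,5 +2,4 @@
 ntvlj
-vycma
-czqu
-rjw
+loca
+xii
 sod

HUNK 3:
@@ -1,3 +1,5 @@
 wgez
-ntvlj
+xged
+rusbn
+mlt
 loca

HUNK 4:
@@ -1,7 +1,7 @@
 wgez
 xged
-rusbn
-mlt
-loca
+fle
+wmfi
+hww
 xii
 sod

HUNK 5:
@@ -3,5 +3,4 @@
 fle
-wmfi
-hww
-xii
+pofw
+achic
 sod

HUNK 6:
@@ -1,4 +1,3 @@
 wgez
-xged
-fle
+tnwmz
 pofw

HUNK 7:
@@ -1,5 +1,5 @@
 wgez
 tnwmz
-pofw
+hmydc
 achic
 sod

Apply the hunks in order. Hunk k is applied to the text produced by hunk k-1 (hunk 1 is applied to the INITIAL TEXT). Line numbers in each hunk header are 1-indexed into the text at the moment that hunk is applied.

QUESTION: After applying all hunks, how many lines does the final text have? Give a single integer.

Hunk 1: at line 1 remove [kbnrt,srx,nzq] add [ntvlj] -> 6 lines: wgez ntvlj vycma czqu rjw sod
Hunk 2: at line 2 remove [vycma,czqu,rjw] add [loca,xii] -> 5 lines: wgez ntvlj loca xii sod
Hunk 3: at line 1 remove [ntvlj] add [xged,rusbn,mlt] -> 7 lines: wgez xged rusbn mlt loca xii sod
Hunk 4: at line 1 remove [rusbn,mlt,loca] add [fle,wmfi,hww] -> 7 lines: wgez xged fle wmfi hww xii sod
Hunk 5: at line 3 remove [wmfi,hww,xii] add [pofw,achic] -> 6 lines: wgez xged fle pofw achic sod
Hunk 6: at line 1 remove [xged,fle] add [tnwmz] -> 5 lines: wgez tnwmz pofw achic sod
Hunk 7: at line 1 remove [pofw] add [hmydc] -> 5 lines: wgez tnwmz hmydc achic sod
Final line count: 5

Answer: 5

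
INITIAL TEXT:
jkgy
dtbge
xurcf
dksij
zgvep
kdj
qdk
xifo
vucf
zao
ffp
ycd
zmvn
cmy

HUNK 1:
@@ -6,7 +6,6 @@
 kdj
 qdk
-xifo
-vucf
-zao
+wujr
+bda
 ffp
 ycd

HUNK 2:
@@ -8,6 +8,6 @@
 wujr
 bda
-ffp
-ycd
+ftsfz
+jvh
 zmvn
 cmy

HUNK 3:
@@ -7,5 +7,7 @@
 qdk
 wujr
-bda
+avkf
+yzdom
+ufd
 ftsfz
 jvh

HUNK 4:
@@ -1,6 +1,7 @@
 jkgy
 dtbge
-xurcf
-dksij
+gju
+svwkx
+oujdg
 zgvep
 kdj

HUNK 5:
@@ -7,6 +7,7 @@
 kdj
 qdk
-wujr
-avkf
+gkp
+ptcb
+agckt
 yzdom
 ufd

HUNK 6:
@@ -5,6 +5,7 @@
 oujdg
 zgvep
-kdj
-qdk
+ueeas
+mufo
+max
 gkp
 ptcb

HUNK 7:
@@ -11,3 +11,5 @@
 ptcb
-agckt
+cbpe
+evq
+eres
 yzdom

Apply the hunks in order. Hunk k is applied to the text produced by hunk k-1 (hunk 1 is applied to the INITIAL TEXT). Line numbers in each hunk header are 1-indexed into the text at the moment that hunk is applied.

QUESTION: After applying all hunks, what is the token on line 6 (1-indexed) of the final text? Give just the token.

Hunk 1: at line 6 remove [xifo,vucf,zao] add [wujr,bda] -> 13 lines: jkgy dtbge xurcf dksij zgvep kdj qdk wujr bda ffp ycd zmvn cmy
Hunk 2: at line 8 remove [ffp,ycd] add [ftsfz,jvh] -> 13 lines: jkgy dtbge xurcf dksij zgvep kdj qdk wujr bda ftsfz jvh zmvn cmy
Hunk 3: at line 7 remove [bda] add [avkf,yzdom,ufd] -> 15 lines: jkgy dtbge xurcf dksij zgvep kdj qdk wujr avkf yzdom ufd ftsfz jvh zmvn cmy
Hunk 4: at line 1 remove [xurcf,dksij] add [gju,svwkx,oujdg] -> 16 lines: jkgy dtbge gju svwkx oujdg zgvep kdj qdk wujr avkf yzdom ufd ftsfz jvh zmvn cmy
Hunk 5: at line 7 remove [wujr,avkf] add [gkp,ptcb,agckt] -> 17 lines: jkgy dtbge gju svwkx oujdg zgvep kdj qdk gkp ptcb agckt yzdom ufd ftsfz jvh zmvn cmy
Hunk 6: at line 5 remove [kdj,qdk] add [ueeas,mufo,max] -> 18 lines: jkgy dtbge gju svwkx oujdg zgvep ueeas mufo max gkp ptcb agckt yzdom ufd ftsfz jvh zmvn cmy
Hunk 7: at line 11 remove [agckt] add [cbpe,evq,eres] -> 20 lines: jkgy dtbge gju svwkx oujdg zgvep ueeas mufo max gkp ptcb cbpe evq eres yzdom ufd ftsfz jvh zmvn cmy
Final line 6: zgvep

Answer: zgvep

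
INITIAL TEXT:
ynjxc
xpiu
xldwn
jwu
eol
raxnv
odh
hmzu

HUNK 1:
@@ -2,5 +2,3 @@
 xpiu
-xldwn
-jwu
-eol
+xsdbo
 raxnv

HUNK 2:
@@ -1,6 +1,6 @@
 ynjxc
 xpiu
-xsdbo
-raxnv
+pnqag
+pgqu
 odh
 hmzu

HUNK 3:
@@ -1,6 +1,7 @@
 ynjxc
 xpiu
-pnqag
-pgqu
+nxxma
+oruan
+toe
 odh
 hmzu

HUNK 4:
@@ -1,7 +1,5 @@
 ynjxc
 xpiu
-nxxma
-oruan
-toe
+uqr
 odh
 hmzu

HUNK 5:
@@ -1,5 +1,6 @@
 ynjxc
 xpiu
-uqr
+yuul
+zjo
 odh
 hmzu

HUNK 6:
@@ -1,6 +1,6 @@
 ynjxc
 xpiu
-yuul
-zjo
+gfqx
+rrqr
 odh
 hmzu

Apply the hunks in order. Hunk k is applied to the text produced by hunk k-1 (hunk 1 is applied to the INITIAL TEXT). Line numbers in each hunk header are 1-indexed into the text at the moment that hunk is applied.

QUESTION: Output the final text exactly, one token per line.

Hunk 1: at line 2 remove [xldwn,jwu,eol] add [xsdbo] -> 6 lines: ynjxc xpiu xsdbo raxnv odh hmzu
Hunk 2: at line 1 remove [xsdbo,raxnv] add [pnqag,pgqu] -> 6 lines: ynjxc xpiu pnqag pgqu odh hmzu
Hunk 3: at line 1 remove [pnqag,pgqu] add [nxxma,oruan,toe] -> 7 lines: ynjxc xpiu nxxma oruan toe odh hmzu
Hunk 4: at line 1 remove [nxxma,oruan,toe] add [uqr] -> 5 lines: ynjxc xpiu uqr odh hmzu
Hunk 5: at line 1 remove [uqr] add [yuul,zjo] -> 6 lines: ynjxc xpiu yuul zjo odh hmzu
Hunk 6: at line 1 remove [yuul,zjo] add [gfqx,rrqr] -> 6 lines: ynjxc xpiu gfqx rrqr odh hmzu

Answer: ynjxc
xpiu
gfqx
rrqr
odh
hmzu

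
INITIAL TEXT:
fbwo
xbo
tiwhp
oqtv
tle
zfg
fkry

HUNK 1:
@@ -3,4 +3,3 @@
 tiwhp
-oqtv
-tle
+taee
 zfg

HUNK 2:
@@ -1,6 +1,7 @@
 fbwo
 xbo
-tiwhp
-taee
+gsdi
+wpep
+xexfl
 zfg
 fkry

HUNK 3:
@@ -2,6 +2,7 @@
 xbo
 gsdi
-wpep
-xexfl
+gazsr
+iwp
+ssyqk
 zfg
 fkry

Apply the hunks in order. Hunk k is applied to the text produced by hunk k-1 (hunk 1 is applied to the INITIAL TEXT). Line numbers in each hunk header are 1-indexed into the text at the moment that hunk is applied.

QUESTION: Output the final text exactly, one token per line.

Answer: fbwo
xbo
gsdi
gazsr
iwp
ssyqk
zfg
fkry

Derivation:
Hunk 1: at line 3 remove [oqtv,tle] add [taee] -> 6 lines: fbwo xbo tiwhp taee zfg fkry
Hunk 2: at line 1 remove [tiwhp,taee] add [gsdi,wpep,xexfl] -> 7 lines: fbwo xbo gsdi wpep xexfl zfg fkry
Hunk 3: at line 2 remove [wpep,xexfl] add [gazsr,iwp,ssyqk] -> 8 lines: fbwo xbo gsdi gazsr iwp ssyqk zfg fkry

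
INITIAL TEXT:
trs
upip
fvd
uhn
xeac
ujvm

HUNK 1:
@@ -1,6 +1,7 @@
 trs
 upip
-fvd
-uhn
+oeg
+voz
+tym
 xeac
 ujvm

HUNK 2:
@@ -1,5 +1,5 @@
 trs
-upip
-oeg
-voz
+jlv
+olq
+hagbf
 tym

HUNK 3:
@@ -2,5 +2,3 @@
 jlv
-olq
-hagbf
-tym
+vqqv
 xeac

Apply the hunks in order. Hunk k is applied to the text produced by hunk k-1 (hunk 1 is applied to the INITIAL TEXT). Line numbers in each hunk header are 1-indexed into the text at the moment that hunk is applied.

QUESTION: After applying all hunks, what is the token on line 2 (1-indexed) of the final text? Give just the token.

Hunk 1: at line 1 remove [fvd,uhn] add [oeg,voz,tym] -> 7 lines: trs upip oeg voz tym xeac ujvm
Hunk 2: at line 1 remove [upip,oeg,voz] add [jlv,olq,hagbf] -> 7 lines: trs jlv olq hagbf tym xeac ujvm
Hunk 3: at line 2 remove [olq,hagbf,tym] add [vqqv] -> 5 lines: trs jlv vqqv xeac ujvm
Final line 2: jlv

Answer: jlv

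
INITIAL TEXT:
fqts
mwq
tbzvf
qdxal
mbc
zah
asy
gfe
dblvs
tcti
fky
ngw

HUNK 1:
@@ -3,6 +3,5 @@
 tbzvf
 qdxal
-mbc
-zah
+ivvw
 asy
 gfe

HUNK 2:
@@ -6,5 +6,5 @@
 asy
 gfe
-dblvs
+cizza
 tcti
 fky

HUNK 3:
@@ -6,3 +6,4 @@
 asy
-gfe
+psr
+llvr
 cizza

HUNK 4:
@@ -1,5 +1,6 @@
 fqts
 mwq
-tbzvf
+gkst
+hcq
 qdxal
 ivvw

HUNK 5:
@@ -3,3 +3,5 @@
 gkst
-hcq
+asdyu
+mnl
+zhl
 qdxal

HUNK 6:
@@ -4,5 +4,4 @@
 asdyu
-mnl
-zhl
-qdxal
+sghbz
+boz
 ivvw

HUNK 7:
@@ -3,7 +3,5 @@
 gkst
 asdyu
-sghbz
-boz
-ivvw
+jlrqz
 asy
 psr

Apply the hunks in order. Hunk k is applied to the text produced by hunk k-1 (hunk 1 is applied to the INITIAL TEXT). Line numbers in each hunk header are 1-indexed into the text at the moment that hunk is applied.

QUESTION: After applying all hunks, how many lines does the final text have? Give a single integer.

Answer: 12

Derivation:
Hunk 1: at line 3 remove [mbc,zah] add [ivvw] -> 11 lines: fqts mwq tbzvf qdxal ivvw asy gfe dblvs tcti fky ngw
Hunk 2: at line 6 remove [dblvs] add [cizza] -> 11 lines: fqts mwq tbzvf qdxal ivvw asy gfe cizza tcti fky ngw
Hunk 3: at line 6 remove [gfe] add [psr,llvr] -> 12 lines: fqts mwq tbzvf qdxal ivvw asy psr llvr cizza tcti fky ngw
Hunk 4: at line 1 remove [tbzvf] add [gkst,hcq] -> 13 lines: fqts mwq gkst hcq qdxal ivvw asy psr llvr cizza tcti fky ngw
Hunk 5: at line 3 remove [hcq] add [asdyu,mnl,zhl] -> 15 lines: fqts mwq gkst asdyu mnl zhl qdxal ivvw asy psr llvr cizza tcti fky ngw
Hunk 6: at line 4 remove [mnl,zhl,qdxal] add [sghbz,boz] -> 14 lines: fqts mwq gkst asdyu sghbz boz ivvw asy psr llvr cizza tcti fky ngw
Hunk 7: at line 3 remove [sghbz,boz,ivvw] add [jlrqz] -> 12 lines: fqts mwq gkst asdyu jlrqz asy psr llvr cizza tcti fky ngw
Final line count: 12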